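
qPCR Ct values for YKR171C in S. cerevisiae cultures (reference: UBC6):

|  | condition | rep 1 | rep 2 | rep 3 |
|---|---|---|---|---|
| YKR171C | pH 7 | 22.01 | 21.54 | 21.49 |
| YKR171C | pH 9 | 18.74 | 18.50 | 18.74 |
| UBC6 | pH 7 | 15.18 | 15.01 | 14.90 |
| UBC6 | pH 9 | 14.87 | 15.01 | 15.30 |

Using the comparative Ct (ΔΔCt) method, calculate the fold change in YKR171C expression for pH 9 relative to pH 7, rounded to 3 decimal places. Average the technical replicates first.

8.282

Mean Ct: YKR171C pH 7 21.680; YKR171C pH 9 18.660; UBC6 pH 7 15.030; UBC6 pH 9 15.060
ΔCt(pH 7) = 21.680 − 15.030 = 6.650
ΔCt(pH 9) = 18.660 − 15.060 = 3.600
ΔΔCt = 3.600 − 6.650 = -3.050
Fold change = 2^(−(-3.050)) = 2^3.050 = 8.2821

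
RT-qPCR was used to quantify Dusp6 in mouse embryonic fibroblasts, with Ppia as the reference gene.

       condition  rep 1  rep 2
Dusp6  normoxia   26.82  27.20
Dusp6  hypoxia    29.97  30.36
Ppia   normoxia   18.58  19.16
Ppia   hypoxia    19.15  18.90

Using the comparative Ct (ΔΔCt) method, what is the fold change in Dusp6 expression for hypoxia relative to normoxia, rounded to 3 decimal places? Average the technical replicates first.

Mean Ct: Dusp6 normoxia 27.010; Dusp6 hypoxia 30.165; Ppia normoxia 18.870; Ppia hypoxia 19.025
ΔCt(normoxia) = 27.010 − 18.870 = 8.140
ΔCt(hypoxia) = 30.165 − 19.025 = 11.140
ΔΔCt = 11.140 − 8.140 = 3.000
Fold change = 2^(−3.000) = 0.1250

0.125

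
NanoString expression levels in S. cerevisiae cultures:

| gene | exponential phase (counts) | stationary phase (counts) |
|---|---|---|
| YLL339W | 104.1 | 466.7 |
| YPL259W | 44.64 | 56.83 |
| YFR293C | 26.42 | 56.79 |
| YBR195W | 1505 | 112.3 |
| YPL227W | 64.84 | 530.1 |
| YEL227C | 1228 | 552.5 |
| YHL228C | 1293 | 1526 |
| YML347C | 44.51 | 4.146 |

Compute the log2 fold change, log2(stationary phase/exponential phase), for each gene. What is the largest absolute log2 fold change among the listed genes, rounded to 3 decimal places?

log2(466.7/104.1) = 2.165  (YLL339W)
log2(56.83/44.64) = 0.348  (YPL259W)
log2(56.79/26.42) = 1.104  (YFR293C)
log2(112.3/1505) = -3.744  (YBR195W)
log2(530.1/64.84) = 3.031  (YPL227W)
log2(552.5/1228) = -1.152  (YEL227C)
log2(1526/1293) = 0.239  (YHL228C)
log2(4.146/44.51) = -3.424  (YML347C)
The largest magnitude belongs to YBR195W.

3.744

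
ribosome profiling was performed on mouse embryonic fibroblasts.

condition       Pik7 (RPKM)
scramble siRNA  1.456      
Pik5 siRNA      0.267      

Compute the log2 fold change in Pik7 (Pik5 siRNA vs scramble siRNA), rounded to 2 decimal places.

Fold change = 0.267 / 1.456 = 0.1834
log2(0.1834) = -2.447

-2.45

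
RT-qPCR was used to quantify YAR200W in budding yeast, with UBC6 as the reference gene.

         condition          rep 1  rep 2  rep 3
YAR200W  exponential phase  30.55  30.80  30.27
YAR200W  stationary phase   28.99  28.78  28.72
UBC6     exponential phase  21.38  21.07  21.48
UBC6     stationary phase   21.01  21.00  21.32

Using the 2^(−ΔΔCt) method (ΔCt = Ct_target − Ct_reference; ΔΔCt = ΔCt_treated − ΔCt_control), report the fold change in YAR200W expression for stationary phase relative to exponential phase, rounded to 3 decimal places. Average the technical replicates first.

Mean Ct: YAR200W exponential phase 30.540; YAR200W stationary phase 28.830; UBC6 exponential phase 21.310; UBC6 stationary phase 21.110
ΔCt(exponential phase) = 30.540 − 21.310 = 9.230
ΔCt(stationary phase) = 28.830 − 21.110 = 7.720
ΔΔCt = 7.720 − 9.230 = -1.510
Fold change = 2^(−(-1.510)) = 2^1.510 = 2.8481

2.848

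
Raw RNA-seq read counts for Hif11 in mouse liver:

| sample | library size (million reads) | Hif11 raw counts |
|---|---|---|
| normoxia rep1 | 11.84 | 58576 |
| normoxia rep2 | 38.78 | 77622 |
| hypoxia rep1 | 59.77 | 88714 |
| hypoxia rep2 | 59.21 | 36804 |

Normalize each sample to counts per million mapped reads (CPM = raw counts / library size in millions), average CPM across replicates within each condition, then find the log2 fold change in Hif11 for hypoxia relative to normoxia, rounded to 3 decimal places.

CPM(normoxia rep1) = 58576 / 11.84 = 4947.2973
CPM(normoxia rep2) = 77622 / 38.78 = 2001.5988
CPM(hypoxia rep1) = 88714 / 59.77 = 1484.2563
CPM(hypoxia rep2) = 36804 / 59.21 = 621.5842
mean CPM(normoxia) = 3474.4480; mean CPM(hypoxia) = 1052.9203
Fold change = 1052.9203 / 3474.4480 = 0.30305
log2(0.30305) = -1.7224

-1.722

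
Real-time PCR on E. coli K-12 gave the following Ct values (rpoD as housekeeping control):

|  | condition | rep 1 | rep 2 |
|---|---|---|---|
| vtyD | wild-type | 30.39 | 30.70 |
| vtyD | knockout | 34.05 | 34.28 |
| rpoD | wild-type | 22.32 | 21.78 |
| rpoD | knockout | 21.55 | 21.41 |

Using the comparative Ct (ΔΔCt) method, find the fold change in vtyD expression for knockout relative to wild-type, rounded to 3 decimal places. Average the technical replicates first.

Mean Ct: vtyD wild-type 30.545; vtyD knockout 34.165; rpoD wild-type 22.050; rpoD knockout 21.480
ΔCt(wild-type) = 30.545 − 22.050 = 8.495
ΔCt(knockout) = 34.165 − 21.480 = 12.685
ΔΔCt = 12.685 − 8.495 = 4.190
Fold change = 2^(−4.190) = 0.0548

0.055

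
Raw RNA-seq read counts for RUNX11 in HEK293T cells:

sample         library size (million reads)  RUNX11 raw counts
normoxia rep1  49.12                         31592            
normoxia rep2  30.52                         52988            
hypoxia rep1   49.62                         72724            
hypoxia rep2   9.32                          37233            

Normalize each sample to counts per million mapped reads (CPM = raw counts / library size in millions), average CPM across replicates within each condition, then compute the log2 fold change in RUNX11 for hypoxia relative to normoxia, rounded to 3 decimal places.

1.198

CPM(normoxia rep1) = 31592 / 49.12 = 643.1596
CPM(normoxia rep2) = 52988 / 30.52 = 1736.1730
CPM(hypoxia rep1) = 72724 / 49.62 = 1465.6187
CPM(hypoxia rep2) = 37233 / 9.32 = 3994.9571
mean CPM(normoxia) = 1189.6663; mean CPM(hypoxia) = 2730.2879
Fold change = 2730.2879 / 1189.6663 = 2.29500
log2(2.29500) = 1.1985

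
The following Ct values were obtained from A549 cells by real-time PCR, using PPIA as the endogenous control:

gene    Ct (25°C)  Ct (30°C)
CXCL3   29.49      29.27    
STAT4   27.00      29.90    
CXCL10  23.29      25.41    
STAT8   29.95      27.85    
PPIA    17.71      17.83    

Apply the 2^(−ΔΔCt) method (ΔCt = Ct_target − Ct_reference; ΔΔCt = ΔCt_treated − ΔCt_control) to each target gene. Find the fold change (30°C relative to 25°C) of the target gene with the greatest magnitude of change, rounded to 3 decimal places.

0.146

CXCL3: ΔΔCt = (29.27−17.83) − (29.49−17.71) = 11.44 − 11.78 = -0.34; fold change = 2^0.34 = 1.266
STAT4: ΔΔCt = (29.90−17.83) − (27.00−17.71) = 12.07 − 9.29 = 2.78; fold change = 2^-2.78 = 0.146
CXCL10: ΔΔCt = (25.41−17.83) − (23.29−17.71) = 7.58 − 5.58 = 2.00; fold change = 2^-2.00 = 0.250
STAT8: ΔΔCt = (27.85−17.83) − (29.95−17.71) = 10.02 − 12.24 = -2.22; fold change = 2^2.22 = 4.659
STAT4 has the largest |ΔΔCt| = 2.78.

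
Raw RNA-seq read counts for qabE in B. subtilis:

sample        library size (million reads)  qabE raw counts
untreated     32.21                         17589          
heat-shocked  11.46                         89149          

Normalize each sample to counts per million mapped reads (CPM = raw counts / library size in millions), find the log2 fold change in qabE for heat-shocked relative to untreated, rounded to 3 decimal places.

CPM(untreated) = 17589 / 32.21 = 546.0726
CPM(heat-shocked) = 89149 / 11.46 = 7779.1449
Fold change = 7779.1449 / 546.0726 = 14.24562
log2(14.24562) = 3.8324

3.832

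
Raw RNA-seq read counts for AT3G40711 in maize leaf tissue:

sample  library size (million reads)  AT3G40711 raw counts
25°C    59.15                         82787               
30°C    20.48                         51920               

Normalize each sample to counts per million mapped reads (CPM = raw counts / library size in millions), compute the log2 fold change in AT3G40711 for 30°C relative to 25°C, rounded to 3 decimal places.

0.857

CPM(25°C) = 82787 / 59.15 = 1399.6112
CPM(30°C) = 51920 / 20.48 = 2535.1562
Fold change = 2535.1562 / 1399.6112 = 1.81133
log2(1.81133) = 0.8570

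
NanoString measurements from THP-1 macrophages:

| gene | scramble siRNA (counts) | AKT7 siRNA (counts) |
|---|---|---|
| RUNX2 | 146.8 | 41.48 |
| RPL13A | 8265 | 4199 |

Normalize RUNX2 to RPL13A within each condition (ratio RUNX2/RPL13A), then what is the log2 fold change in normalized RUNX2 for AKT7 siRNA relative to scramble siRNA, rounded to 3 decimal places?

-0.846

RUNX2/RPL13A (scramble siRNA) = 146.8 / 8265 = 0.017762
RUNX2/RPL13A (AKT7 siRNA) = 41.48 / 4199 = 0.0098785
Fold change = 0.0098785 / 0.017762 = 0.5562
log2(0.5562) = -0.8464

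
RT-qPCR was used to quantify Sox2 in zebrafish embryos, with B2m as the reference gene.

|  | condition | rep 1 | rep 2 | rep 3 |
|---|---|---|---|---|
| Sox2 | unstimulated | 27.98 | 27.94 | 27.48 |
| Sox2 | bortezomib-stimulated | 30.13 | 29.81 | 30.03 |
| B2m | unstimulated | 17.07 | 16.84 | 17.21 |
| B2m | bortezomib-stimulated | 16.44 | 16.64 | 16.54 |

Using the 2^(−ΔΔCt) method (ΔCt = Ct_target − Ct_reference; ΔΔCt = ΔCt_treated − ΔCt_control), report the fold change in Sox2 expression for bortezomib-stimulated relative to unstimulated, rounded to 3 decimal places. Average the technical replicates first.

Mean Ct: Sox2 unstimulated 27.800; Sox2 bortezomib-stimulated 29.990; B2m unstimulated 17.040; B2m bortezomib-stimulated 16.540
ΔCt(unstimulated) = 27.800 − 17.040 = 10.760
ΔCt(bortezomib-stimulated) = 29.990 − 16.540 = 13.450
ΔΔCt = 13.450 − 10.760 = 2.690
Fold change = 2^(−2.690) = 0.1550

0.155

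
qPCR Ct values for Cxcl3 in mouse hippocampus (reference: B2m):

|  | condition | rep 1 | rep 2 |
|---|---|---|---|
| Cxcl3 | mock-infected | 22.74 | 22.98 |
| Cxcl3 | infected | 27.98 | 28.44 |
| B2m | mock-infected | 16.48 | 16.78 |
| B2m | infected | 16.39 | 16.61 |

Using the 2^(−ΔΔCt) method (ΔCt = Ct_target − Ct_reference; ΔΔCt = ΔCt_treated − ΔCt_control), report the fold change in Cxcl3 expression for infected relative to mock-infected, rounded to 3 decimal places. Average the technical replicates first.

0.022

Mean Ct: Cxcl3 mock-infected 22.860; Cxcl3 infected 28.210; B2m mock-infected 16.630; B2m infected 16.500
ΔCt(mock-infected) = 22.860 − 16.630 = 6.230
ΔCt(infected) = 28.210 − 16.500 = 11.710
ΔΔCt = 11.710 − 6.230 = 5.480
Fold change = 2^(−5.480) = 0.0224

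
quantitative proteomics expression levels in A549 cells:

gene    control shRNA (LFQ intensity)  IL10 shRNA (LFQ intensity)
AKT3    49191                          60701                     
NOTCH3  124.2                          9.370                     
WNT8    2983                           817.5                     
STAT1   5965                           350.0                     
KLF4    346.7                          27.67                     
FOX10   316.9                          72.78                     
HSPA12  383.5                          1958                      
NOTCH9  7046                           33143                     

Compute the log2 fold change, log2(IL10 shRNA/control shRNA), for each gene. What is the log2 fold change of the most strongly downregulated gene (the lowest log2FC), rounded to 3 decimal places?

-4.091

log2(60701/49191) = 0.303  (AKT3)
log2(9.370/124.2) = -3.728  (NOTCH3)
log2(817.5/2983) = -1.867  (WNT8)
log2(350.0/5965) = -4.091  (STAT1)
log2(27.67/346.7) = -3.647  (KLF4)
log2(72.78/316.9) = -2.122  (FOX10)
log2(1958/383.5) = 2.352  (HSPA12)
log2(33143/7046) = 2.234  (NOTCH9)
STAT1 is most strongly downregulated.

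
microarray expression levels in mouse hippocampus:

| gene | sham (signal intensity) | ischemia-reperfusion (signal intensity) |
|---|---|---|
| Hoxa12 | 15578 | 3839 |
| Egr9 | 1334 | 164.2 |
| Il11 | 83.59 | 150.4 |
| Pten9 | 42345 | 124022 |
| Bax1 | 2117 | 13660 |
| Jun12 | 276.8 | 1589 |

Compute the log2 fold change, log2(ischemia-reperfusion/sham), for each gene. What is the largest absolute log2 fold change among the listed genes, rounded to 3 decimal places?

3.022

log2(3839/15578) = -2.021  (Hoxa12)
log2(164.2/1334) = -3.022  (Egr9)
log2(150.4/83.59) = 0.847  (Il11)
log2(124022/42345) = 1.550  (Pten9)
log2(13660/2117) = 2.690  (Bax1)
log2(1589/276.8) = 2.521  (Jun12)
The largest magnitude belongs to Egr9.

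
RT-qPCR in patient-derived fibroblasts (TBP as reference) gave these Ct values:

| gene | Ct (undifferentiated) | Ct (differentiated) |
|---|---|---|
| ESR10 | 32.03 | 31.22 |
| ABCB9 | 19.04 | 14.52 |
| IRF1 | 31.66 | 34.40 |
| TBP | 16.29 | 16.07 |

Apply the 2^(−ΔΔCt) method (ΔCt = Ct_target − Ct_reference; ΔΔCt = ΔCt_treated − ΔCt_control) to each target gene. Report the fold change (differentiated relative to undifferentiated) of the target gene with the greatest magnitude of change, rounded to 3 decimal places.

19.698

ESR10: ΔΔCt = (31.22−16.07) − (32.03−16.29) = 15.15 − 15.74 = -0.59; fold change = 2^0.59 = 1.505
ABCB9: ΔΔCt = (14.52−16.07) − (19.04−16.29) = -1.55 − 2.75 = -4.30; fold change = 2^4.30 = 19.698
IRF1: ΔΔCt = (34.40−16.07) − (31.66−16.29) = 18.33 − 15.37 = 2.96; fold change = 2^-2.96 = 0.129
ABCB9 has the largest |ΔΔCt| = 4.30.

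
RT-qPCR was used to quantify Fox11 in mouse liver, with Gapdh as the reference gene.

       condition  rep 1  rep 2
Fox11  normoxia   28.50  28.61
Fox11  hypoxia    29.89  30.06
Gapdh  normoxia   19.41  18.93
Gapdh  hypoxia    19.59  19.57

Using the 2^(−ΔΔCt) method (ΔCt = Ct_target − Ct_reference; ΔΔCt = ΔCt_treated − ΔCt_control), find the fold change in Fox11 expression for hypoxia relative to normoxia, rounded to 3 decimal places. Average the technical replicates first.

0.497

Mean Ct: Fox11 normoxia 28.555; Fox11 hypoxia 29.975; Gapdh normoxia 19.170; Gapdh hypoxia 19.580
ΔCt(normoxia) = 28.555 − 19.170 = 9.385
ΔCt(hypoxia) = 29.975 − 19.580 = 10.395
ΔΔCt = 10.395 − 9.385 = 1.010
Fold change = 2^(−1.010) = 0.4965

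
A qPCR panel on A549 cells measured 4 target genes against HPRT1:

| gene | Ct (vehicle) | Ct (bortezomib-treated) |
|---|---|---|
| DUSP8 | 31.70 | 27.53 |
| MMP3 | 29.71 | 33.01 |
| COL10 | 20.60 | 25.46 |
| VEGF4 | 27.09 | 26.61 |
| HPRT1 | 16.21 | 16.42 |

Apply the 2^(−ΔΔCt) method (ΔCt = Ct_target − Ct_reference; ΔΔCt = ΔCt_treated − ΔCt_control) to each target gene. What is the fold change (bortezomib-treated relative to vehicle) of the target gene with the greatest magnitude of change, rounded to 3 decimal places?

DUSP8: ΔΔCt = (27.53−16.42) − (31.70−16.21) = 11.11 − 15.49 = -4.38; fold change = 2^4.38 = 20.821
MMP3: ΔΔCt = (33.01−16.42) − (29.71−16.21) = 16.59 − 13.50 = 3.09; fold change = 2^-3.09 = 0.117
COL10: ΔΔCt = (25.46−16.42) − (20.60−16.21) = 9.04 − 4.39 = 4.65; fold change = 2^-4.65 = 0.040
VEGF4: ΔΔCt = (26.61−16.42) − (27.09−16.21) = 10.19 − 10.88 = -0.69; fold change = 2^0.69 = 1.613
COL10 has the largest |ΔΔCt| = 4.65.

0.040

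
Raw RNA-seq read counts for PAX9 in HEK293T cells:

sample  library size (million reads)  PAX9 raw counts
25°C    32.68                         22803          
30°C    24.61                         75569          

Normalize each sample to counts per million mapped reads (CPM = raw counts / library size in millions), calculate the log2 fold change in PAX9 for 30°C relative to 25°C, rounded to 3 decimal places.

2.138

CPM(25°C) = 22803 / 32.68 = 697.7662
CPM(30°C) = 75569 / 24.61 = 3070.6623
Fold change = 3070.6623 / 697.7662 = 4.40070
log2(4.40070) = 2.1377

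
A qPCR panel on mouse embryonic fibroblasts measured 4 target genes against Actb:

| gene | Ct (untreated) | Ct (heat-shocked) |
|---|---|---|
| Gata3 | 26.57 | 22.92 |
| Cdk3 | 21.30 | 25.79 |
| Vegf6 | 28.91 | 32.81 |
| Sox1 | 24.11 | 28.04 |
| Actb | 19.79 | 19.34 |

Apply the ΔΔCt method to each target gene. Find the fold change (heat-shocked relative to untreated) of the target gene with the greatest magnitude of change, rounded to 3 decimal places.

0.033

Gata3: ΔΔCt = (22.92−19.34) − (26.57−19.79) = 3.58 − 6.78 = -3.20; fold change = 2^3.20 = 9.190
Cdk3: ΔΔCt = (25.79−19.34) − (21.30−19.79) = 6.45 − 1.51 = 4.94; fold change = 2^-4.94 = 0.033
Vegf6: ΔΔCt = (32.81−19.34) − (28.91−19.79) = 13.47 − 9.12 = 4.35; fold change = 2^-4.35 = 0.049
Sox1: ΔΔCt = (28.04−19.34) − (24.11−19.79) = 8.70 − 4.32 = 4.38; fold change = 2^-4.38 = 0.048
Cdk3 has the largest |ΔΔCt| = 4.94.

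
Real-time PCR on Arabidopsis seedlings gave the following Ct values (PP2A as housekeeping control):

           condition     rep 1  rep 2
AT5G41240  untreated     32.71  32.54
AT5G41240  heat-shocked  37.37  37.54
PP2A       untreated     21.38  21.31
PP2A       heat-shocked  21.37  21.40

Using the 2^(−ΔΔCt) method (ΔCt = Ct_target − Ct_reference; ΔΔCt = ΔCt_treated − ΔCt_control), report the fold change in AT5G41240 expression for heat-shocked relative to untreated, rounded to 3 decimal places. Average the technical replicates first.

Mean Ct: AT5G41240 untreated 32.625; AT5G41240 heat-shocked 37.455; PP2A untreated 21.345; PP2A heat-shocked 21.385
ΔCt(untreated) = 32.625 − 21.345 = 11.280
ΔCt(heat-shocked) = 37.455 − 21.385 = 16.070
ΔΔCt = 16.070 − 11.280 = 4.790
Fold change = 2^(−4.790) = 0.0361

0.036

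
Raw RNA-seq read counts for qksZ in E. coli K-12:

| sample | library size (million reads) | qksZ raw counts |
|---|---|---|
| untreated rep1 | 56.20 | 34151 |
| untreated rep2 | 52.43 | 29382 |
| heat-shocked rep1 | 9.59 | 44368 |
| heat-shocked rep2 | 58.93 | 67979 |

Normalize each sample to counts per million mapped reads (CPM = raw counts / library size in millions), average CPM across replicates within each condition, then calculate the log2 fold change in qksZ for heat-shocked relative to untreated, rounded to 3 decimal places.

2.307

CPM(untreated rep1) = 34151 / 56.20 = 607.6690
CPM(untreated rep2) = 29382 / 52.43 = 560.4043
CPM(heat-shocked rep1) = 44368 / 9.59 = 4626.4859
CPM(heat-shocked rep2) = 67979 / 58.93 = 1153.5551
mean CPM(untreated) = 584.0367; mean CPM(heat-shocked) = 2890.0205
Fold change = 2890.0205 / 584.0367 = 4.94835
log2(4.94835) = 2.3069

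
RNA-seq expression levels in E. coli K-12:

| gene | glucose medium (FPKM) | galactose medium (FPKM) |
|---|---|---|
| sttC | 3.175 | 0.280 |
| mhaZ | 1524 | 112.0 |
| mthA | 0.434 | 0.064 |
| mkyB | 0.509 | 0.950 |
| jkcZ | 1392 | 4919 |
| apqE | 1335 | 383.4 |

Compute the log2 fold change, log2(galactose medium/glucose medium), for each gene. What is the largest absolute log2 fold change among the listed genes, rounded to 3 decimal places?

log2(0.280/3.175) = -3.503  (sttC)
log2(112.0/1524) = -3.766  (mhaZ)
log2(0.064/0.434) = -2.762  (mthA)
log2(0.950/0.509) = 0.900  (mkyB)
log2(4919/1392) = 1.821  (jkcZ)
log2(383.4/1335) = -1.800  (apqE)
The largest magnitude belongs to mhaZ.

3.766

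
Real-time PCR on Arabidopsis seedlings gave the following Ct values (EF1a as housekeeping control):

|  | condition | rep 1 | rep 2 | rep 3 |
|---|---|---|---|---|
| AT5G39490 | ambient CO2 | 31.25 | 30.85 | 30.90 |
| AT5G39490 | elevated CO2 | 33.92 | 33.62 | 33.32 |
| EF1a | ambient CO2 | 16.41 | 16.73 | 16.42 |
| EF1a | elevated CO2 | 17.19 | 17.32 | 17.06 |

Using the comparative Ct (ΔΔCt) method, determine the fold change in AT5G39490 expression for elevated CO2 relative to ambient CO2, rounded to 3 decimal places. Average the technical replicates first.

Mean Ct: AT5G39490 ambient CO2 31.000; AT5G39490 elevated CO2 33.620; EF1a ambient CO2 16.520; EF1a elevated CO2 17.190
ΔCt(ambient CO2) = 31.000 − 16.520 = 14.480
ΔCt(elevated CO2) = 33.620 − 17.190 = 16.430
ΔΔCt = 16.430 − 14.480 = 1.950
Fold change = 2^(−1.950) = 0.2588

0.259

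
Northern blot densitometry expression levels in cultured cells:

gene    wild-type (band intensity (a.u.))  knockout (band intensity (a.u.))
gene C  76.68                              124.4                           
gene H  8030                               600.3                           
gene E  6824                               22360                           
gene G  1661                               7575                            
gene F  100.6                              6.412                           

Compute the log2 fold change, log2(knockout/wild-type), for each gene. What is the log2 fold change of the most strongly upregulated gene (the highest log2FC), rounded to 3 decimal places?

2.189

log2(124.4/76.68) = 0.698  (gene C)
log2(600.3/8030) = -3.742  (gene H)
log2(22360/6824) = 1.712  (gene E)
log2(7575/1661) = 2.189  (gene G)
log2(6.412/100.6) = -3.972  (gene F)
gene G is most strongly upregulated.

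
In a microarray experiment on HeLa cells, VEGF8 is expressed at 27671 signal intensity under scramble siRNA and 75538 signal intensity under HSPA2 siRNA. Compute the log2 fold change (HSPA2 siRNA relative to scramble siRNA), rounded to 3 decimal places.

1.449

Fold change = 75538 / 27671 = 2.7299
log2(2.7299) = 1.4488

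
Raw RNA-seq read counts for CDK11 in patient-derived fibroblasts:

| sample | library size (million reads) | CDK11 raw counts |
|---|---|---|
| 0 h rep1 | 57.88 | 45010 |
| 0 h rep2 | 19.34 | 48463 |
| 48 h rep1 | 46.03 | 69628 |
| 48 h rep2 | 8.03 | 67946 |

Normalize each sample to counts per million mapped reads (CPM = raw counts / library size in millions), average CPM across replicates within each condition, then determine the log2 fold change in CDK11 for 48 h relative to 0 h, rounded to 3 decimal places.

CPM(0 h rep1) = 45010 / 57.88 = 777.6434
CPM(0 h rep2) = 48463 / 19.34 = 2505.8428
CPM(48 h rep1) = 69628 / 46.03 = 1512.6657
CPM(48 h rep2) = 67946 / 8.03 = 8461.5193
mean CPM(0 h) = 1641.7431; mean CPM(48 h) = 4987.0925
Fold change = 4987.0925 / 1641.7431 = 3.03768
log2(3.03768) = 1.6030

1.603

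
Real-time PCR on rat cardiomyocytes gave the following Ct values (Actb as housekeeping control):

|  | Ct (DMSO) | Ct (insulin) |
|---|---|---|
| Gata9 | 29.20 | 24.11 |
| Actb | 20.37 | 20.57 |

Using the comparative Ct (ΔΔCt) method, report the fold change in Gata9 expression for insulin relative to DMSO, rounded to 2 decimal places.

ΔCt(DMSO) = 29.200 − 20.370 = 8.830
ΔCt(insulin) = 24.110 − 20.570 = 3.540
ΔΔCt = 3.540 − 8.830 = -5.290
Fold change = 2^(−(-5.290)) = 2^5.290 = 39.124

39.12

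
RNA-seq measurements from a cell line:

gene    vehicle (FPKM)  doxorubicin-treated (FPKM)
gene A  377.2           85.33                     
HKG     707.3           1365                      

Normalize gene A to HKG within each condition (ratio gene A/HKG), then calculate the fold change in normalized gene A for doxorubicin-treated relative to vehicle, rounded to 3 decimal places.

0.117

gene A/HKG (vehicle) = 377.2 / 707.3 = 0.5333
gene A/HKG (doxorubicin-treated) = 85.33 / 1365 = 0.062513
Fold change = 0.062513 / 0.5333 = 0.1172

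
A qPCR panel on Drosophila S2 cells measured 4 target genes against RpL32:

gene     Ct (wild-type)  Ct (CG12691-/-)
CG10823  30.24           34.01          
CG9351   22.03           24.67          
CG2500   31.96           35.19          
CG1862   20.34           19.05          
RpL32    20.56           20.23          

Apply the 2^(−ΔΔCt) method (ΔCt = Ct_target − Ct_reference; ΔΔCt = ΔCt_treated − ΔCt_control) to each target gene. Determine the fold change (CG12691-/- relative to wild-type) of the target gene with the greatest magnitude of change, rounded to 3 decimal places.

0.058

CG10823: ΔΔCt = (34.01−20.23) − (30.24−20.56) = 13.78 − 9.68 = 4.10; fold change = 2^-4.10 = 0.058
CG9351: ΔΔCt = (24.67−20.23) − (22.03−20.56) = 4.44 − 1.47 = 2.97; fold change = 2^-2.97 = 0.128
CG2500: ΔΔCt = (35.19−20.23) − (31.96−20.56) = 14.96 − 11.40 = 3.56; fold change = 2^-3.56 = 0.085
CG1862: ΔΔCt = (19.05−20.23) − (20.34−20.56) = -1.18 − (-0.22) = -0.96; fold change = 2^0.96 = 1.945
CG10823 has the largest |ΔΔCt| = 4.10.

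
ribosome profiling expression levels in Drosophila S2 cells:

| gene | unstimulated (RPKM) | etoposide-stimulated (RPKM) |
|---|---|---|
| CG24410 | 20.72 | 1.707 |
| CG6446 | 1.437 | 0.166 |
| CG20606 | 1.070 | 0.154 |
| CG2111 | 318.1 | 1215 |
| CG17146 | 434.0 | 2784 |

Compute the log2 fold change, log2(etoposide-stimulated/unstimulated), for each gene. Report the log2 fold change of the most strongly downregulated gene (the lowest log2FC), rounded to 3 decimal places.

log2(1.707/20.72) = -3.601  (CG24410)
log2(0.166/1.437) = -3.114  (CG6446)
log2(0.154/1.070) = -2.797  (CG20606)
log2(1215/318.1) = 1.933  (CG2111)
log2(2784/434.0) = 2.681  (CG17146)
CG24410 is most strongly downregulated.

-3.601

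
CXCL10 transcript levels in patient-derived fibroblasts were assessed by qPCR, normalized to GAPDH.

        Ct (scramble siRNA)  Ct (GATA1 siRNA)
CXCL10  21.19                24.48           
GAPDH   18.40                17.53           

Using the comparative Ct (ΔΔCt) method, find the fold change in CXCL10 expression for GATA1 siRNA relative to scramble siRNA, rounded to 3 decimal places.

ΔCt(scramble siRNA) = 21.190 − 18.400 = 2.790
ΔCt(GATA1 siRNA) = 24.480 − 17.530 = 6.950
ΔΔCt = 6.950 − 2.790 = 4.160
Fold change = 2^(−4.160) = 0.0559

0.056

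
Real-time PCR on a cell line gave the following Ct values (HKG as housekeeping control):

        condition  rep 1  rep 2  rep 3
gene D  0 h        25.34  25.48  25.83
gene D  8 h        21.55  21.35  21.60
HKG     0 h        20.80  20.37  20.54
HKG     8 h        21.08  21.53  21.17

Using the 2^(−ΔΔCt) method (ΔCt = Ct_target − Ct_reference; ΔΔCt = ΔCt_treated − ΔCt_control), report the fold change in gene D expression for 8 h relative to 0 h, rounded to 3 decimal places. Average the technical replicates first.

Mean Ct: gene D 0 h 25.550; gene D 8 h 21.500; HKG 0 h 20.570; HKG 8 h 21.260
ΔCt(0 h) = 25.550 − 20.570 = 4.980
ΔCt(8 h) = 21.500 − 21.260 = 0.240
ΔΔCt = 0.240 − 4.980 = -4.740
Fold change = 2^(−(-4.740)) = 2^4.740 = 26.7228

26.723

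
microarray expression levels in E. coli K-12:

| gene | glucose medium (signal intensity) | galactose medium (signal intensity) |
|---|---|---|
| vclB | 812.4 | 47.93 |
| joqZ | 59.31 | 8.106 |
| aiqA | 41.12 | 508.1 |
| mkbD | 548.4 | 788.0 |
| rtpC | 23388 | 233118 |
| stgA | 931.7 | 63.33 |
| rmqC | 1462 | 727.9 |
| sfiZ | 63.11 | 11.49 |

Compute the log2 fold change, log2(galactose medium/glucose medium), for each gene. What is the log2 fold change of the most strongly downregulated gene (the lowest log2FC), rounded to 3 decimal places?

-4.083

log2(47.93/812.4) = -4.083  (vclB)
log2(8.106/59.31) = -2.871  (joqZ)
log2(508.1/41.12) = 3.627  (aiqA)
log2(788.0/548.4) = 0.523  (mkbD)
log2(233118/23388) = 3.317  (rtpC)
log2(63.33/931.7) = -3.879  (stgA)
log2(727.9/1462) = -1.006  (rmqC)
log2(11.49/63.11) = -2.457  (sfiZ)
vclB is most strongly downregulated.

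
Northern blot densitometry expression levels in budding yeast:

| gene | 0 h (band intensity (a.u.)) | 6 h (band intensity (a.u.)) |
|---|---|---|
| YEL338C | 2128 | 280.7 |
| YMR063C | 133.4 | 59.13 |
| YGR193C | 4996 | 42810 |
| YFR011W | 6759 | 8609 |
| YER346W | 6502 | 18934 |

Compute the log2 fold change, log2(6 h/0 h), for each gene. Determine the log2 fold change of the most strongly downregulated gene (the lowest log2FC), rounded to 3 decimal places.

log2(280.7/2128) = -2.922  (YEL338C)
log2(59.13/133.4) = -1.174  (YMR063C)
log2(42810/4996) = 3.099  (YGR193C)
log2(8609/6759) = 0.349  (YFR011W)
log2(18934/6502) = 1.542  (YER346W)
YEL338C is most strongly downregulated.

-2.922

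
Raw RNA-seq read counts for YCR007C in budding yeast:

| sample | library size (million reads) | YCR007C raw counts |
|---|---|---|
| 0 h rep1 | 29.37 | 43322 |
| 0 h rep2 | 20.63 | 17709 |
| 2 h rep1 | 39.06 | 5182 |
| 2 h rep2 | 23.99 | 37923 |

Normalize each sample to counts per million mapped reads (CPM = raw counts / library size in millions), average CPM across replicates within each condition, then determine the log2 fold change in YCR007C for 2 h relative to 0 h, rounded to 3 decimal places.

CPM(0 h rep1) = 43322 / 29.37 = 1475.0426
CPM(0 h rep2) = 17709 / 20.63 = 858.4101
CPM(2 h rep1) = 5182 / 39.06 = 132.6677
CPM(2 h rep2) = 37923 / 23.99 = 1580.7837
mean CPM(0 h) = 1166.7263; mean CPM(2 h) = 856.7257
Fold change = 856.7257 / 1166.7263 = 0.73430
log2(0.73430) = -0.4456

-0.446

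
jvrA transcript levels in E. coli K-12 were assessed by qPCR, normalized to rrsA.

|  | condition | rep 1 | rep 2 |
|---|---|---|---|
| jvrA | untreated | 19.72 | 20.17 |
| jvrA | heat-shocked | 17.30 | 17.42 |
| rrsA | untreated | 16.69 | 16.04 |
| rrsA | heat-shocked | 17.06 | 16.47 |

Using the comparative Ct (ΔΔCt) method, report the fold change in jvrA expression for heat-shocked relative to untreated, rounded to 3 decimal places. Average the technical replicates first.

Mean Ct: jvrA untreated 19.945; jvrA heat-shocked 17.360; rrsA untreated 16.365; rrsA heat-shocked 16.765
ΔCt(untreated) = 19.945 − 16.365 = 3.580
ΔCt(heat-shocked) = 17.360 − 16.765 = 0.595
ΔΔCt = 0.595 − 3.580 = -2.985
Fold change = 2^(−(-2.985)) = 2^2.985 = 7.9173

7.917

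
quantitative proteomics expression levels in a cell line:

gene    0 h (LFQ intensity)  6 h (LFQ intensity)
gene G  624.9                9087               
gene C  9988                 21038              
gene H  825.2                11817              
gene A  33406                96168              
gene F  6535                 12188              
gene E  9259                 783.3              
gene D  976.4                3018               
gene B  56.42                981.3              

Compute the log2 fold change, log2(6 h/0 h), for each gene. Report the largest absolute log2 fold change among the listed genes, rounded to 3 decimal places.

4.120

log2(9087/624.9) = 3.862  (gene G)
log2(21038/9988) = 1.075  (gene C)
log2(11817/825.2) = 3.840  (gene H)
log2(96168/33406) = 1.525  (gene A)
log2(12188/6535) = 0.899  (gene F)
log2(783.3/9259) = -3.563  (gene E)
log2(3018/976.4) = 1.628  (gene D)
log2(981.3/56.42) = 4.120  (gene B)
The largest magnitude belongs to gene B.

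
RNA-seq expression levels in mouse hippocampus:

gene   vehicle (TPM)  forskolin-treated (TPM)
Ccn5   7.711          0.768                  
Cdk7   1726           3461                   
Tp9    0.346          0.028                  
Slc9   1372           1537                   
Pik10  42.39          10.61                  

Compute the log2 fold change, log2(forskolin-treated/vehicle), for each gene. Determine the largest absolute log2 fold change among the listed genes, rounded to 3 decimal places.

3.627

log2(0.768/7.711) = -3.328  (Ccn5)
log2(3461/1726) = 1.004  (Cdk7)
log2(0.028/0.346) = -3.627  (Tp9)
log2(1537/1372) = 0.164  (Slc9)
log2(10.61/42.39) = -1.998  (Pik10)
The largest magnitude belongs to Tp9.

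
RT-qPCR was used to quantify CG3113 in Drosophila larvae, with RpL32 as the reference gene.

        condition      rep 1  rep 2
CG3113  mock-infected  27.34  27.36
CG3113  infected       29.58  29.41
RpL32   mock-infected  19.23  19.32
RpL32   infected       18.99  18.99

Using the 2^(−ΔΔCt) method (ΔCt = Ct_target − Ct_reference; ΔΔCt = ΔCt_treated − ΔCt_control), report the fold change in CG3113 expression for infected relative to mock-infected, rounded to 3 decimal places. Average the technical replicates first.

Mean Ct: CG3113 mock-infected 27.350; CG3113 infected 29.495; RpL32 mock-infected 19.275; RpL32 infected 18.990
ΔCt(mock-infected) = 27.350 − 19.275 = 8.075
ΔCt(infected) = 29.495 − 18.990 = 10.505
ΔΔCt = 10.505 − 8.075 = 2.430
Fold change = 2^(−2.430) = 0.1856

0.186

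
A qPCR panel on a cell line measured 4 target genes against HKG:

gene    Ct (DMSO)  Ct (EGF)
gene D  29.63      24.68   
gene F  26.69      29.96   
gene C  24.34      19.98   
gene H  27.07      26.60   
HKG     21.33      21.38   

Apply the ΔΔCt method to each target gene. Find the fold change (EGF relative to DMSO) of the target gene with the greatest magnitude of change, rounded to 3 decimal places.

32.000

gene D: ΔΔCt = (24.68−21.38) − (29.63−21.33) = 3.30 − 8.30 = -5.00; fold change = 2^5.00 = 32.000
gene F: ΔΔCt = (29.96−21.38) − (26.69−21.33) = 8.58 − 5.36 = 3.22; fold change = 2^-3.22 = 0.107
gene C: ΔΔCt = (19.98−21.38) − (24.34−21.33) = -1.40 − 3.01 = -4.41; fold change = 2^4.41 = 21.259
gene H: ΔΔCt = (26.60−21.38) − (27.07−21.33) = 5.22 − 5.74 = -0.52; fold change = 2^0.52 = 1.434
gene D has the largest |ΔΔCt| = 5.00.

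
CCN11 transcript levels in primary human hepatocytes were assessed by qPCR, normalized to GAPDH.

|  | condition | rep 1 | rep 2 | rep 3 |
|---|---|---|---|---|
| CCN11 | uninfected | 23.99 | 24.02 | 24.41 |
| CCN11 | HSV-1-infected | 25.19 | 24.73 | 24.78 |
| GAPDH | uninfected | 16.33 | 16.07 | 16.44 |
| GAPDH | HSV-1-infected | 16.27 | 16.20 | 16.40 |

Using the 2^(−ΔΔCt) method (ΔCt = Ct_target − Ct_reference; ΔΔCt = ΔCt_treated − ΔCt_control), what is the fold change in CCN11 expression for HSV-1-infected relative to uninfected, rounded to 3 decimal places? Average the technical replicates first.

Mean Ct: CCN11 uninfected 24.140; CCN11 HSV-1-infected 24.900; GAPDH uninfected 16.280; GAPDH HSV-1-infected 16.290
ΔCt(uninfected) = 24.140 − 16.280 = 7.860
ΔCt(HSV-1-infected) = 24.900 − 16.290 = 8.610
ΔΔCt = 8.610 − 7.860 = 0.750
Fold change = 2^(−0.750) = 0.5946

0.595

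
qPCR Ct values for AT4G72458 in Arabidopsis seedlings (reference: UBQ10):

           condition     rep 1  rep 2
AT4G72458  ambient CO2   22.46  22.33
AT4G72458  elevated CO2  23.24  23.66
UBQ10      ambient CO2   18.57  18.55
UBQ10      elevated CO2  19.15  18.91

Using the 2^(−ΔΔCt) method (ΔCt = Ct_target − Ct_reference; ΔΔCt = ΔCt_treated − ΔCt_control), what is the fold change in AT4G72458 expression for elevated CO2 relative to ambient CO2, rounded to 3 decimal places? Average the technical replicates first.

0.667

Mean Ct: AT4G72458 ambient CO2 22.395; AT4G72458 elevated CO2 23.450; UBQ10 ambient CO2 18.560; UBQ10 elevated CO2 19.030
ΔCt(ambient CO2) = 22.395 − 18.560 = 3.835
ΔCt(elevated CO2) = 23.450 − 19.030 = 4.420
ΔΔCt = 4.420 − 3.835 = 0.585
Fold change = 2^(−0.585) = 0.6666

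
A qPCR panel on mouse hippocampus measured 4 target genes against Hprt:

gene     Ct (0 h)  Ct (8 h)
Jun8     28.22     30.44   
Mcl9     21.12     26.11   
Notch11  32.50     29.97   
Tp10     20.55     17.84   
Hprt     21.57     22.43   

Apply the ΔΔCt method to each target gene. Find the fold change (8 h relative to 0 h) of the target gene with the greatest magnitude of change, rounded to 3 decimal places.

0.057

Jun8: ΔΔCt = (30.44−22.43) − (28.22−21.57) = 8.01 − 6.65 = 1.36; fold change = 2^-1.36 = 0.390
Mcl9: ΔΔCt = (26.11−22.43) − (21.12−21.57) = 3.68 − (-0.45) = 4.13; fold change = 2^-4.13 = 0.057
Notch11: ΔΔCt = (29.97−22.43) − (32.50−21.57) = 7.54 − 10.93 = -3.39; fold change = 2^3.39 = 10.483
Tp10: ΔΔCt = (17.84−22.43) − (20.55−21.57) = -4.59 − (-1.02) = -3.57; fold change = 2^3.57 = 11.876
Mcl9 has the largest |ΔΔCt| = 4.13.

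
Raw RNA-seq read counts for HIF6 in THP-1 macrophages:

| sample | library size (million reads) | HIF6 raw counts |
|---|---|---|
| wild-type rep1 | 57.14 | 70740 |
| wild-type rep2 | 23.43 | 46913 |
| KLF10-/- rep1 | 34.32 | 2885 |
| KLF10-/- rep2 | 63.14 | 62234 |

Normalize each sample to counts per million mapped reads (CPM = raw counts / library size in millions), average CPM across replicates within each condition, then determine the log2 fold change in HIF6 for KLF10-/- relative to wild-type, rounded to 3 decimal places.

CPM(wild-type rep1) = 70740 / 57.14 = 1238.0119
CPM(wild-type rep2) = 46913 / 23.43 = 2002.2621
CPM(KLF10-/- rep1) = 2885 / 34.32 = 84.0618
CPM(KLF10-/- rep2) = 62234 / 63.14 = 985.6509
mean CPM(wild-type) = 1620.1370; mean CPM(KLF10-/-) = 534.8564
Fold change = 534.8564 / 1620.1370 = 0.33013
log2(0.33013) = -1.5989

-1.599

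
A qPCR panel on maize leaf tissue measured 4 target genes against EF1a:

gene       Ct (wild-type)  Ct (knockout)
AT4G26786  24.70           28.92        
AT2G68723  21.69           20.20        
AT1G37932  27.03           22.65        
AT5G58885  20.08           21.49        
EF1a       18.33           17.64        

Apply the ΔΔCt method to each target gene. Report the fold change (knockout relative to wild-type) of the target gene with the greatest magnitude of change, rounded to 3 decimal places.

AT4G26786: ΔΔCt = (28.92−17.64) − (24.70−18.33) = 11.28 − 6.37 = 4.91; fold change = 2^-4.91 = 0.033
AT2G68723: ΔΔCt = (20.20−17.64) − (21.69−18.33) = 2.56 − 3.36 = -0.80; fold change = 2^0.80 = 1.741
AT1G37932: ΔΔCt = (22.65−17.64) − (27.03−18.33) = 5.01 − 8.70 = -3.69; fold change = 2^3.69 = 12.906
AT5G58885: ΔΔCt = (21.49−17.64) − (20.08−18.33) = 3.85 − 1.75 = 2.10; fold change = 2^-2.10 = 0.233
AT4G26786 has the largest |ΔΔCt| = 4.91.

0.033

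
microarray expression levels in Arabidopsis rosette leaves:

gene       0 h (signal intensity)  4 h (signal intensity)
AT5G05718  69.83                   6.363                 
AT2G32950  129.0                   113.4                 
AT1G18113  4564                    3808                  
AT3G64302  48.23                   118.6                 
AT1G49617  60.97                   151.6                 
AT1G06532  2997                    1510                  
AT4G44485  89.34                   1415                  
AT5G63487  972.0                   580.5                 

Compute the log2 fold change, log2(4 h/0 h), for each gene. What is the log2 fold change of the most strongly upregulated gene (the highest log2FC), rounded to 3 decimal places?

log2(6.363/69.83) = -3.456  (AT5G05718)
log2(113.4/129.0) = -0.186  (AT2G32950)
log2(3808/4564) = -0.261  (AT1G18113)
log2(118.6/48.23) = 1.298  (AT3G64302)
log2(151.6/60.97) = 1.314  (AT1G49617)
log2(1510/2997) = -0.989  (AT1G06532)
log2(1415/89.34) = 3.985  (AT4G44485)
log2(580.5/972.0) = -0.744  (AT5G63487)
AT4G44485 is most strongly upregulated.

3.985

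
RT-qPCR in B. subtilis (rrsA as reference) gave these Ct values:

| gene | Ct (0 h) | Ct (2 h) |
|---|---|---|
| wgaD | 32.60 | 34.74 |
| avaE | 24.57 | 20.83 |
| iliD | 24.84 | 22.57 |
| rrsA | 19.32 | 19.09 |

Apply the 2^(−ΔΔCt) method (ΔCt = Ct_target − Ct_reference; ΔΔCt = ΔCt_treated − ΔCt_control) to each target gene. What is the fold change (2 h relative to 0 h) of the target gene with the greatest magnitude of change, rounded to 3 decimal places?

wgaD: ΔΔCt = (34.74−19.09) − (32.60−19.32) = 15.65 − 13.28 = 2.37; fold change = 2^-2.37 = 0.193
avaE: ΔΔCt = (20.83−19.09) − (24.57−19.32) = 1.74 − 5.25 = -3.51; fold change = 2^3.51 = 11.392
iliD: ΔΔCt = (22.57−19.09) − (24.84−19.32) = 3.48 − 5.52 = -2.04; fold change = 2^2.04 = 4.112
avaE has the largest |ΔΔCt| = 3.51.

11.392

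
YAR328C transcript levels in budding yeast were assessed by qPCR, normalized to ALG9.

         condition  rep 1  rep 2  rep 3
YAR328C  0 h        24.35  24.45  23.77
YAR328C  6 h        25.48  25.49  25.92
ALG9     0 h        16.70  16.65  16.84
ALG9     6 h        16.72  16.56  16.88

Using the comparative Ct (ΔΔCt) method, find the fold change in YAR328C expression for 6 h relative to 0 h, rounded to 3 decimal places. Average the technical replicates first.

0.366

Mean Ct: YAR328C 0 h 24.190; YAR328C 6 h 25.630; ALG9 0 h 16.730; ALG9 6 h 16.720
ΔCt(0 h) = 24.190 − 16.730 = 7.460
ΔCt(6 h) = 25.630 − 16.720 = 8.910
ΔΔCt = 8.910 − 7.460 = 1.450
Fold change = 2^(−1.450) = 0.3660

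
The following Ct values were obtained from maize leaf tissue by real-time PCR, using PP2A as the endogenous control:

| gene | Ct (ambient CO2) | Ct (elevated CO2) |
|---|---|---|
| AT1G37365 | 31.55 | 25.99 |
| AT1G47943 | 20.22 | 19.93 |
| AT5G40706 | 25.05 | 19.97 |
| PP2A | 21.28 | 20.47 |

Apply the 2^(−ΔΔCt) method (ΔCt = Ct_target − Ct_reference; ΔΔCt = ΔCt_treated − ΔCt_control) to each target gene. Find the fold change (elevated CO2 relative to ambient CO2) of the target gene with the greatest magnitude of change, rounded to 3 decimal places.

26.909

AT1G37365: ΔΔCt = (25.99−20.47) − (31.55−21.28) = 5.52 − 10.27 = -4.75; fold change = 2^4.75 = 26.909
AT1G47943: ΔΔCt = (19.93−20.47) − (20.22−21.28) = -0.54 − (-1.06) = 0.52; fold change = 2^-0.52 = 0.697
AT5G40706: ΔΔCt = (19.97−20.47) − (25.05−21.28) = -0.50 − 3.77 = -4.27; fold change = 2^4.27 = 19.293
AT1G37365 has the largest |ΔΔCt| = 4.75.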